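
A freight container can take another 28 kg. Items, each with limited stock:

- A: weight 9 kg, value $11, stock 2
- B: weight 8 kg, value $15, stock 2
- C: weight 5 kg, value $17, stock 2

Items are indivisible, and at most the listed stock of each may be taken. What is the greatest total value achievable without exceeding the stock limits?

Top feasible selections:
- 2×B + 2×C: weight 26, value 64
- 1×A + 1×B + 2×C: weight 27, value 60
- 2×A + 2×C: weight 28, value 56
Best: $64.

$64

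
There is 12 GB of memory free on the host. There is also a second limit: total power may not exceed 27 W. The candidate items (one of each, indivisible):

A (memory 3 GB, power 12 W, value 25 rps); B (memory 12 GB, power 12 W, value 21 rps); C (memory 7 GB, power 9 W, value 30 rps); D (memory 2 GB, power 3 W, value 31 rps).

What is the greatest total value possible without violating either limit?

86 rps

Feasible sets respecting both limits:
- A+C+D: memory 12, power 24, value 86
- C+D: memory 9, power 12, value 61
- A+D: memory 5, power 15, value 56
Best: 86 rps.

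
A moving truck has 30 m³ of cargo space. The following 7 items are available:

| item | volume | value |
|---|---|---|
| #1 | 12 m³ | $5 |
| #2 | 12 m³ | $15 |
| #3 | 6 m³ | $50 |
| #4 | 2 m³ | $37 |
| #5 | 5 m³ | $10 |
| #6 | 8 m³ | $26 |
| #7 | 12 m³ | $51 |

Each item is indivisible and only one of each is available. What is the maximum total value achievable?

$164

Check high-value combinations within 30 m³:
- #3+#4+#6+#7: volume 6+2+8+12=28, value 50+37+26+51=164
- #3+#4+#5+#7: volume 6+2+5+12=25, value 50+37+10+51=148
- #3+#4+#7: volume 6+2+12=20, value 50+37+51=138
Best: $164.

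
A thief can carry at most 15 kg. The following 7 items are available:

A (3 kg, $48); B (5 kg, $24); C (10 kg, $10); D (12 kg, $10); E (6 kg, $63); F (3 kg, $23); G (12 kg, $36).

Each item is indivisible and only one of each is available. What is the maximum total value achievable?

$135

Check high-value combinations within 15 kg:
- A+B+E: weight 3+5+6=14, value 48+24+63=135
- A+E+F: weight 3+6+3=12, value 48+63+23=134
- A+E: weight 3+6=9, value 48+63=111
- B+E+F: weight 5+6+3=14, value 24+63+23=110
Best: $135.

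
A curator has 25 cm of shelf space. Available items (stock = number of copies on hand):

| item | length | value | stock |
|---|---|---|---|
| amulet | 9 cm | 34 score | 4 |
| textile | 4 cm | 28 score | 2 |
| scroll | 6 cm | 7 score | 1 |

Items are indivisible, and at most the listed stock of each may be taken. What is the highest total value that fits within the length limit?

Top feasible selections:
- 1×amulet + 2×textile + 1×scroll: length 23, value 97
- 2×amulet + 1×textile: length 22, value 96
Best: 97 score.

97 score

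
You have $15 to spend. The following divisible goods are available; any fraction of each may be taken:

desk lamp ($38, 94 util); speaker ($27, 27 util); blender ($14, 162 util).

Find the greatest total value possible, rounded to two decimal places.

Take in order of value per unit:
- blender (162/14 per unit): all 14 → value 162, running total 162.00
- desk lamp (94/38 per unit): 1 of 38 → value 1×94/38 = 2.4737, running total 164.47
Total 164.47.

164.47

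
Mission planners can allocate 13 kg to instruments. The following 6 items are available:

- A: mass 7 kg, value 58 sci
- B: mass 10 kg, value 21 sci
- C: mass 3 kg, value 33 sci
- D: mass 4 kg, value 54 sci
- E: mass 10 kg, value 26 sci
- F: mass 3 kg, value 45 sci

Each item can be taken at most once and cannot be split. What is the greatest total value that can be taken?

136 sci

Check high-value combinations within 13 kg:
- A+C+F: mass 7+3+3=13, value 58+33+45=136
- C+D+F: mass 3+4+3=10, value 33+54+45=132
- A+D: mass 7+4=11, value 58+54=112
- A+F: mass 7+3=10, value 58+45=103
- D+F: mass 4+3=7, value 54+45=99
Best: 136 sci.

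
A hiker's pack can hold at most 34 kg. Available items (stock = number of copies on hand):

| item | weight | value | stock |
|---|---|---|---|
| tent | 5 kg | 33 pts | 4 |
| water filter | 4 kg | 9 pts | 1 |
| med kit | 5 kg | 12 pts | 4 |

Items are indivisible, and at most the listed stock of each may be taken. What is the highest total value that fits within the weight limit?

165 pts

Best selections within weight 34 and stock limits:
- 4×tent + 1×water filter + 2×med kit: weight 34, value 165
- 4×tent + 2×med kit: weight 30, value 156
- 4×tent + 1×water filter + 1×med kit: weight 29, value 153
- 4×tent + 1×med kit: weight 25, value 144
Best: 165 pts.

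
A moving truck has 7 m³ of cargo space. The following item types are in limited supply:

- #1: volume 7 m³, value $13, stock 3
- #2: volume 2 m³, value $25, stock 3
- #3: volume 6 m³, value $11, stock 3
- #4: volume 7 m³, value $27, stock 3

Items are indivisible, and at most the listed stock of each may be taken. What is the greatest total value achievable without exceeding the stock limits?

Top feasible selections:
- 3×#2: volume 6, value 75
- 2×#2: volume 4, value 50
Best: $75.

$75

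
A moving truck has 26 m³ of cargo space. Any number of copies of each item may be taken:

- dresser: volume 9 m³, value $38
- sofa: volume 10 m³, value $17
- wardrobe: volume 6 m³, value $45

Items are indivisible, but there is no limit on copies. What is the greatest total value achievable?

$180

Best value-per-unit is wardrobe at 45/6, and filling with it alone uses volume 4×6=24. No mix of the others beats 4×45 = 180.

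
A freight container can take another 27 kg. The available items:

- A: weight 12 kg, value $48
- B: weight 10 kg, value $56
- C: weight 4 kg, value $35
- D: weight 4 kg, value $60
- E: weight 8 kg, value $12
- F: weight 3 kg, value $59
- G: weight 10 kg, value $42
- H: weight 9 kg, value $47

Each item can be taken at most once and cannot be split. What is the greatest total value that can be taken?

$222

This is a 0/1 knapsack; check combinations near the capacity.
- B+D+F+H: weight 10+4+3+9=26, value 56+60+59+47=222
- B+D+F+G: weight 10+4+3+10=27, value 56+60+59+42=217
- B+C+D+F: weight 10+4+4+3=21, value 56+35+60+59=210
- D+F+G+H: weight 4+3+10+9=26, value 60+59+42+47=208
Best: $222.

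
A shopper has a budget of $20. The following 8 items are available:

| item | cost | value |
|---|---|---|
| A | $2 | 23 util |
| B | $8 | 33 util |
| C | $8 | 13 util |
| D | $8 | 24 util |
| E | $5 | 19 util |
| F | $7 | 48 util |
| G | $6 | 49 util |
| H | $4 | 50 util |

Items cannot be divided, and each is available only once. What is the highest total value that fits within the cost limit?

170 util

Check high-value combinations within $20:
- A+F+G+H: cost 2+7+6+4=19, value 23+48+49+50=170
- A+B+G+H: cost 2+8+6+4=20, value 23+33+49+50=155
- F+G+H: cost 7+6+4=17, value 48+49+50=147
- A+D+G+H: cost 2+8+6+4=20, value 23+24+49+50=146
- A+E+G+H: cost 2+5+6+4=17, value 23+19+49+50=141
Best: 170 util.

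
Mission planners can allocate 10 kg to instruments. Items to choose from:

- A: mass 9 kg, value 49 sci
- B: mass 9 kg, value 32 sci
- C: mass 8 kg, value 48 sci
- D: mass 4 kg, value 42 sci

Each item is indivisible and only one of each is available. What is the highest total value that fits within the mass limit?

49 sci

This is a 0/1 knapsack; check combinations near the capacity.
- A: mass 9, value 49
- C: mass 8, value 48
- D: mass 4, value 42
Best: 49 sci.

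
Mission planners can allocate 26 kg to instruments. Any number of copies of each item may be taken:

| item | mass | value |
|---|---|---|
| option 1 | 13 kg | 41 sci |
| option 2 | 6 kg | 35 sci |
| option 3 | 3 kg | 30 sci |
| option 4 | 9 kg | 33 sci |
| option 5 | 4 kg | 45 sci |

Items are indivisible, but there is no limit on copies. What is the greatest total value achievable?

285 sci

Best value-per-unit is option 5 at 45/4; filling with it alone gives 6×45 = 270.
Optimal mix: 2×option 3 + 5×option 5 → mass 26, value 285.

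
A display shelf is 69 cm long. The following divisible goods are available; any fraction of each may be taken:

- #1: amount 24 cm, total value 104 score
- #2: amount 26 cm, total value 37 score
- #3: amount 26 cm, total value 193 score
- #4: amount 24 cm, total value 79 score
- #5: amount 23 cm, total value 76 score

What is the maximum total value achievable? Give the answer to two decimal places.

359.78

Take in order of value per unit:
- #3 (193/26 per unit): all 26 → value 193, running total 193.00
- #1 (104/24 per unit): all 24 → value 104, running total 297.00
- #5 (76/23 per unit): 19 of 23 → value 19×76/23 = 62.7826, running total 359.78
Total 359.78.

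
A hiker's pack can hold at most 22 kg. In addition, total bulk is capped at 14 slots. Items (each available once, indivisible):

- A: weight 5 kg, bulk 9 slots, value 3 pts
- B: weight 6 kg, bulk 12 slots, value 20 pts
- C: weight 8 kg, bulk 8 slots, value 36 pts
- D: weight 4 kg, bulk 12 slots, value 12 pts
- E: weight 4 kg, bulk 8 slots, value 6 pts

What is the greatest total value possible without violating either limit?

Feasible sets respecting both limits:
- C: weight 8, bulk 8, value 36
- B: weight 6, bulk 12, value 20
- D: weight 4, bulk 12, value 12
Best: 36 pts.

36 pts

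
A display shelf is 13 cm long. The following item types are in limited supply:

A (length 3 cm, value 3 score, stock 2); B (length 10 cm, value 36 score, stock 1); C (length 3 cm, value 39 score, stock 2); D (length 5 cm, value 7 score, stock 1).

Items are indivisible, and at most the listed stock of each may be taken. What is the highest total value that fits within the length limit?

Top feasible selections:
- 2×C + 1×D: length 11, value 85
- 2×A + 2×C: length 12, value 84
Best: 85 score.

85 score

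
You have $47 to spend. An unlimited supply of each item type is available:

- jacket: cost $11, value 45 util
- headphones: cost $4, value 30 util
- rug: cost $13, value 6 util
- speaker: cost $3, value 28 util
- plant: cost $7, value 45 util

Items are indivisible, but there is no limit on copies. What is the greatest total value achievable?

424 util

Best value-per-unit is speaker at 28/3; filling with it alone gives 15×28 = 420.
Optimal mix: 2×headphones + 13×speaker → cost 47, value 424.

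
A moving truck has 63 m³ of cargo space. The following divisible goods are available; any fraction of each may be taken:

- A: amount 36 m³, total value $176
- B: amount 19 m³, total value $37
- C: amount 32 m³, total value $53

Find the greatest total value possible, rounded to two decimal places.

226.25

Take in order of value per unit:
- A (176/36 per unit): all 36 → value 176, running total 176.00
- B (37/19 per unit): all 19 → value 37, running total 213.00
- C (53/32 per unit): 8 of 32 → value 8×53/32 = 13.2500, running total 226.25
Total 226.25.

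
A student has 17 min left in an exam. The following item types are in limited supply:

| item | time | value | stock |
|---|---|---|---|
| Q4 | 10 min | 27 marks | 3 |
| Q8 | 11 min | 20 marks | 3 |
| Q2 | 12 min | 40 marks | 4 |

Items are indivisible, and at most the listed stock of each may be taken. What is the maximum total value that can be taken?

Top feasible selections:
- 1×Q2: time 12, value 40
- 1×Q4: time 10, value 27
- 1×Q8: time 11, value 20
Best: 40 marks.

40 marks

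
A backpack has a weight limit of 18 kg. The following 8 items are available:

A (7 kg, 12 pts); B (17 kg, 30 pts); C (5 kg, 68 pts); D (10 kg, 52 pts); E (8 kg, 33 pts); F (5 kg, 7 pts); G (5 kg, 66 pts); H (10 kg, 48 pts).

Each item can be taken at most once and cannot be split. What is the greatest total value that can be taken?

167 pts

Check high-value combinations within 18 kg:
- C+E+G: weight 5+8+5=18, value 68+33+66=167
- A+C+G: weight 7+5+5=17, value 12+68+66=146
- C+F+G: weight 5+5+5=15, value 68+7+66=141
- C+G: weight 5+5=10, value 68+66=134
Best: 167 pts.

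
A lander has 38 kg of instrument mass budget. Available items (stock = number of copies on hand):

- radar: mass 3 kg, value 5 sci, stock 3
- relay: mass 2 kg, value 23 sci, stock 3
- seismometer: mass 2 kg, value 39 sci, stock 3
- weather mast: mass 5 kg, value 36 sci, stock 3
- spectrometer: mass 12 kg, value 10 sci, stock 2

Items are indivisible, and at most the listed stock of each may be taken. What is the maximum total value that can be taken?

Top feasible selections:
- 3×radar + 3×relay + 3×seismometer + 3×weather mast: mass 36, value 309
- 2×radar + 3×relay + 3×seismometer + 3×weather mast: mass 33, value 304
- 1×radar + 3×relay + 3×seismometer + 3×weather mast: mass 30, value 299
Best: 309 sci.

309 sci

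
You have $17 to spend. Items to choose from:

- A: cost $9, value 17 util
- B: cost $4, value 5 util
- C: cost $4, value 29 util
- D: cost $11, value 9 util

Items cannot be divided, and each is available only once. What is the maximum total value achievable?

This is a 0/1 knapsack; check combinations near the capacity.
- A+B+C: cost 9+4+4=17, value 17+5+29=51
- A+C: cost 9+4=13, value 17+29=46
- C+D: cost 4+11=15, value 29+9=38
- B+C: cost 4+4=8, value 5+29=34
Best: 51 util.

51 util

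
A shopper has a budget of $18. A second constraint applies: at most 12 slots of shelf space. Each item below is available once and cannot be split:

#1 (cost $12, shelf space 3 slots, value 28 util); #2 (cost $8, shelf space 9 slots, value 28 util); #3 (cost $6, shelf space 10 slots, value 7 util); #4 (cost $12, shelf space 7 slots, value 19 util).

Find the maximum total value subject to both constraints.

Feasible sets respecting both limits:
- #1: cost 12, shelf space 3, value 28
- #2: cost 8, shelf space 9, value 28
- #4: cost 12, shelf space 7, value 19
Best: 28 util.

28 util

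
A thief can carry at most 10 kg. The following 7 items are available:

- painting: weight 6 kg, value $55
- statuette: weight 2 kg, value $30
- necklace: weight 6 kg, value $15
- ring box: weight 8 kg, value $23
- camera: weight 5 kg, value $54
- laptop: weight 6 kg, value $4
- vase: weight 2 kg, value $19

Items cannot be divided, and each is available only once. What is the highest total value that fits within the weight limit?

$104

Check high-value combinations within 10 kg:
- painting+statuette+vase: weight 6+2+2=10, value 55+30+19=104
- statuette+camera+vase: weight 2+5+2=9, value 30+54+19=103
- painting+statuette: weight 6+2=8, value 55+30=85
- statuette+camera: weight 2+5=7, value 30+54=84
- painting+vase: weight 6+2=8, value 55+19=74
Best: $104.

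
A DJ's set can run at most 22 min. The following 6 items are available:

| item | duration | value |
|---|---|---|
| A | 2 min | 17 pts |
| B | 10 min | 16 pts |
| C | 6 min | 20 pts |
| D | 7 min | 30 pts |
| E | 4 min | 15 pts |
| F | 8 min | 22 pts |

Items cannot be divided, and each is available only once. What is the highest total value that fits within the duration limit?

Check high-value combinations within 22 min:
- A+D+E+F: duration 2+7+4+8=21, value 17+30+15+22=84
- A+C+D+E: duration 2+6+7+4=19, value 17+20+30+15=82
- A+C+E+F: duration 2+6+4+8=20, value 17+20+15+22=74
- C+D+F: duration 6+7+8=21, value 20+30+22=72
- A+D+F: duration 2+7+8=17, value 17+30+22=69
Best: 84 pts.

84 pts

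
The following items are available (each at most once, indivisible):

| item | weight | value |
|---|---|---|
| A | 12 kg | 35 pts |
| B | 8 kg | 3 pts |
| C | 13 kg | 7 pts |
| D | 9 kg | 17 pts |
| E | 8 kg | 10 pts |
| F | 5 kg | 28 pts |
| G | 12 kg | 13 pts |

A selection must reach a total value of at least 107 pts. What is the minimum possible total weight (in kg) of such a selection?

59

Subsets with value ≥ 107, sorted by total weight:
- A+C+D+E+F+G: weight 59, value 110
- A+B+C+D+E+F+G: weight 67, value 113
Minimum weight: 59 kg.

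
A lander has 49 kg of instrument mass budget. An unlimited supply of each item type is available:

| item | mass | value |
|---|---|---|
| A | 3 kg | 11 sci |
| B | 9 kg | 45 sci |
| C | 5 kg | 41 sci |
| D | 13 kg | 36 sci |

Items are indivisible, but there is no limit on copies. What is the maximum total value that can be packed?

Best value-per-unit is C at 41/5; filling with it alone gives 9×41 = 369.
Optimal mix: 1×A + 9×C → mass 48, value 380.

380 sci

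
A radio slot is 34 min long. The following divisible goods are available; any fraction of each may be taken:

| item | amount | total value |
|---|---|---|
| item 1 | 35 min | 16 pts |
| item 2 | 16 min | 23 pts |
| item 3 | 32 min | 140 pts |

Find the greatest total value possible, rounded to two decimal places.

142.88

Take in order of value per unit:
- item 3 (140/32 per unit): all 32 → value 140, running total 140.00
- item 2 (23/16 per unit): 2 of 16 → value 2×23/16 = 2.8750, running total 142.88
Total 142.88.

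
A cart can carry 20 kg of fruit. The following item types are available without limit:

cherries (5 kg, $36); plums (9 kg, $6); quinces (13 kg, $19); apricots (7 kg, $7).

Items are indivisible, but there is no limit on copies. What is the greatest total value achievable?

$144

Best value-per-unit is cherries at 36/5, and filling with it alone uses weight 4×5=20. No mix of the others beats 4×36 = 144.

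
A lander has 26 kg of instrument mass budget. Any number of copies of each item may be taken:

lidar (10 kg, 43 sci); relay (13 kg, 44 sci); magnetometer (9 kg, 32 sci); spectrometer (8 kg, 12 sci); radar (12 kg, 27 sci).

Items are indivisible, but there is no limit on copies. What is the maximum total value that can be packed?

88 sci

Best value-per-unit is lidar at 43/10; filling with it alone gives 2×43 = 86.
Optimal mix: 2×relay → mass 26, value 88.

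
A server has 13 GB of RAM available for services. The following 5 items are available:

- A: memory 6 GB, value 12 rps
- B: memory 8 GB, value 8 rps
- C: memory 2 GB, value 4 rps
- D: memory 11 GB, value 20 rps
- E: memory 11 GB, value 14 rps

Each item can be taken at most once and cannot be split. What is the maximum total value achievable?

Check high-value combinations within 13 GB:
- C+D: memory 2+11=13, value 4+20=24
- D: memory 11, value 20
- C+E: memory 2+11=13, value 4+14=18
Best: 24 rps.

24 rps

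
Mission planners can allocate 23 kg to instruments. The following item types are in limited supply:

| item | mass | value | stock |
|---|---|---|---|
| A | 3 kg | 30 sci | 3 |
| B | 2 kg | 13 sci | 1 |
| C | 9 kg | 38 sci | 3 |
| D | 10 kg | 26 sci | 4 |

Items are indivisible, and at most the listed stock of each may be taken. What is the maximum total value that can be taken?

141 sci

Top feasible selections:
- 3×A + 1×B + 1×C: mass 20, value 141
- 3×A + 1×B + 1×D: mass 21, value 129
- 3×A + 1×C: mass 18, value 128
Best: 141 sci.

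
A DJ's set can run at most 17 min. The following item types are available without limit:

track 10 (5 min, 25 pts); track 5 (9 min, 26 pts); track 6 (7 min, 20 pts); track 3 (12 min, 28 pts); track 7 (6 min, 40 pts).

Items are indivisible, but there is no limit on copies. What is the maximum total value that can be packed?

105 pts

Best value-per-unit is track 7 at 40/6; filling with it alone gives 2×40 = 80.
Optimal mix: 1×track 10 + 2×track 7 → duration 17, value 105.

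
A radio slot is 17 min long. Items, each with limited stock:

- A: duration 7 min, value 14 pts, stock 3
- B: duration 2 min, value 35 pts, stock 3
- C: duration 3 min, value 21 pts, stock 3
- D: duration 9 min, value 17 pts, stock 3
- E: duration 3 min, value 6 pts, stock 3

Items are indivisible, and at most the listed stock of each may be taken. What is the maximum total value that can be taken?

168 pts

Best selections within duration 17 and stock limits:
- 3×B + 3×C: duration 15, value 168
- 3×B + 2×C + 1×E: duration 15, value 153
Best: 168 pts.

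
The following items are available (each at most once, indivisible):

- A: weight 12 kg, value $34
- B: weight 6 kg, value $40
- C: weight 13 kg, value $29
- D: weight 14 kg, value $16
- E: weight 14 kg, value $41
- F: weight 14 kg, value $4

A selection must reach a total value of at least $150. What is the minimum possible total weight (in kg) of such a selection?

Subsets with value ≥ 150, sorted by total weight:
- A+B+C+D+E: weight 59, value 160
- A+B+C+D+E+F: weight 73, value 164
Minimum weight: 59 kg.

59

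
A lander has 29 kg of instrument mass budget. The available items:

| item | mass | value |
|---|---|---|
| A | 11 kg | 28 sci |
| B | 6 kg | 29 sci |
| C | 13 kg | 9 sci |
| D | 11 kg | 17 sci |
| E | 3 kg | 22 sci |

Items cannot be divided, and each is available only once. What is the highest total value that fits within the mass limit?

This is a 0/1 knapsack; check combinations near the capacity.
- A+B+E: mass 11+6+3=20, value 28+29+22=79
- A+B+D: mass 11+6+11=28, value 28+29+17=74
- B+D+E: mass 6+11+3=20, value 29+17+22=68
Best: 79 sci.

79 sci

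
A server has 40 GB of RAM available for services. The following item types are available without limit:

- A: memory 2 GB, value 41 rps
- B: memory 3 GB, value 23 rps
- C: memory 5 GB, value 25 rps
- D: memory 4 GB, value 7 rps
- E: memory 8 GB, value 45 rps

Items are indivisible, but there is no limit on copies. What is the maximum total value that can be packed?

820 rps

Best value-per-unit is A at 41/2, and filling with it alone uses memory 20×2=40. No mix of the others beats 20×41 = 820.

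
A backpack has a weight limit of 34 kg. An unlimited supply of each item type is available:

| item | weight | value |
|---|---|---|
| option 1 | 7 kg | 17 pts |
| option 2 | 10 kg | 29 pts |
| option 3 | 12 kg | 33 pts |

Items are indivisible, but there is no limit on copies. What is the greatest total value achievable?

Best value-per-unit is option 2 at 29/10; filling with it alone gives 3×29 = 87.
Optimal mix: 1×option 2 + 2×option 3 → weight 34, value 95.

95 pts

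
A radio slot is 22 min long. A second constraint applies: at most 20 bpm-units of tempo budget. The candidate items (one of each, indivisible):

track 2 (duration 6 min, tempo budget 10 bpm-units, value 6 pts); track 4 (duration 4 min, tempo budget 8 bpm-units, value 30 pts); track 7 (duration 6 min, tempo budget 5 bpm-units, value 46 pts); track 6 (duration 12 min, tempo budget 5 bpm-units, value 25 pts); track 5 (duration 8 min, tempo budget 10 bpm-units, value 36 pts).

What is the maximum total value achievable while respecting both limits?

101 pts

Feasible sets respecting both limits:
- track 4+track 7+track 6: duration 22, tempo budget 18, value 101
- track 7+track 5: duration 14, tempo budget 15, value 82
- track 4+track 7: duration 10, tempo budget 13, value 76
Best: 101 pts.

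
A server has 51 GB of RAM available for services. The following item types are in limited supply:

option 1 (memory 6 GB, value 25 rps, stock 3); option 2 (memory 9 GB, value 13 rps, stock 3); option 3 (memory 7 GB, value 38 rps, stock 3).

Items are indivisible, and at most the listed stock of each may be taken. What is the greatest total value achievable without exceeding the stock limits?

202 rps

Top feasible selections:
- 3×option 1 + 1×option 2 + 3×option 3: memory 48, value 202
- 2×option 1 + 2×option 2 + 3×option 3: memory 51, value 190
Best: 202 rps.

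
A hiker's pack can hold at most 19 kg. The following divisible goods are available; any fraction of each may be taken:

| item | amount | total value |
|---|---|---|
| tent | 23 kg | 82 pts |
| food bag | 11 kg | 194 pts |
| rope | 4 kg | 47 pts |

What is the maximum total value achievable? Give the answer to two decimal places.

Take in order of value per unit:
- food bag (194/11 per unit): all 11 → value 194, running total 194.00
- rope (47/4 per unit): all 4 → value 47, running total 241.00
- tent (82/23 per unit): 4 of 23 → value 4×82/23 = 14.2609, running total 255.26
Total 255.26.

255.26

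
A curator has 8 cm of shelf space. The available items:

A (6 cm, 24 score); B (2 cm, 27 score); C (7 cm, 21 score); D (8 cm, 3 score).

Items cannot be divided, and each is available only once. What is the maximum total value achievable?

51 score

Check high-value combinations within 8 cm:
- A+B: length 6+2=8, value 24+27=51
- B: length 2, value 27
- A: length 6, value 24
- C: length 7, value 21
- D: length 8, value 3
Best: 51 score.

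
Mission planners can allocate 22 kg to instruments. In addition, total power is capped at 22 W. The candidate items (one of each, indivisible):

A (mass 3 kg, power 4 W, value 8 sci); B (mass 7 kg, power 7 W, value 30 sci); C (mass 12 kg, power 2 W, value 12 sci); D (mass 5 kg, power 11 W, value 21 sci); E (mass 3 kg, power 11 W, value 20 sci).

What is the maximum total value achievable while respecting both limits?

62 sci

Feasible sets respecting both limits:
- B+C+E: mass 22, power 20, value 62
- A+B+D: mass 15, power 22, value 59
- A+B+E: mass 13, power 22, value 58
- B+D: mass 12, power 18, value 51
Best: 62 sci.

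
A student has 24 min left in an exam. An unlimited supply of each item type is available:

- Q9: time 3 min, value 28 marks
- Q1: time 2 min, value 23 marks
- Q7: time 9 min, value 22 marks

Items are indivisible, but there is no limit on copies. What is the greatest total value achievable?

Best value-per-unit is Q1 at 23/2, and filling with it alone uses time 12×2=24. No mix of the others beats 12×23 = 276.

276 marks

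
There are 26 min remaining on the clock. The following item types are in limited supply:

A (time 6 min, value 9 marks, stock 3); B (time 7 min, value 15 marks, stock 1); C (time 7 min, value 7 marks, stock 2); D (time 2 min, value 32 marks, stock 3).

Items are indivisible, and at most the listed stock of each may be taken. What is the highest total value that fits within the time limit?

Best selections within time 26 and stock limits:
- 2×A + 1×B + 3×D: time 25, value 129
- 1×A + 1×B + 1×C + 3×D: time 26, value 127
- 3×A + 3×D: time 24, value 123
- 2×A + 1×C + 3×D: time 25, value 121
Best: 129 marks.

129 marks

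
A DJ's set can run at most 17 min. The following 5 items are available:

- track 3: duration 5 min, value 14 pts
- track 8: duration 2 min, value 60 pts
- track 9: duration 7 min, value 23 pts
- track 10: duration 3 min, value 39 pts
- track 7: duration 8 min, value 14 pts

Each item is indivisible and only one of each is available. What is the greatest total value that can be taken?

Check high-value combinations within 17 min:
- track 3+track 8+track 9+track 10: duration 5+2+7+3=17, value 14+60+23+39=136
- track 8+track 9+track 10: duration 2+7+3=12, value 60+23+39=122
- track 3+track 8+track 10: duration 5+2+3=10, value 14+60+39=113
Best: 136 pts.

136 pts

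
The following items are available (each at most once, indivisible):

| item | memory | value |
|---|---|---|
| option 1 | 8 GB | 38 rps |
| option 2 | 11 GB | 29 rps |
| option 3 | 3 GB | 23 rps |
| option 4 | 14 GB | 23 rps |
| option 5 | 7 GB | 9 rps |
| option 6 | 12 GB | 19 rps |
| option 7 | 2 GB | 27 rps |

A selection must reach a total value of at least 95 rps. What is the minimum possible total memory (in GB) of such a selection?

20

Subsets with value ≥ 95, sorted by total memory:
- option 1+option 3+option 5+option 7: memory 20, value 97
- option 1+option 2+option 3+option 7: memory 24, value 117
Minimum memory: 20 GB.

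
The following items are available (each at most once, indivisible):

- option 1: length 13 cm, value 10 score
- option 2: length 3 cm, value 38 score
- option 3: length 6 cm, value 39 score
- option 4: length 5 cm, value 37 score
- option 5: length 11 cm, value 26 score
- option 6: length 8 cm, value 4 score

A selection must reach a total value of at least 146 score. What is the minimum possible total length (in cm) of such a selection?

Subsets with value ≥ 146, sorted by total length:
- option 1+option 2+option 3+option 4+option 5: length 38, value 150
- option 1+option 2+option 3+option 4+option 5+option 6: length 46, value 154
Minimum length: 38 cm.

38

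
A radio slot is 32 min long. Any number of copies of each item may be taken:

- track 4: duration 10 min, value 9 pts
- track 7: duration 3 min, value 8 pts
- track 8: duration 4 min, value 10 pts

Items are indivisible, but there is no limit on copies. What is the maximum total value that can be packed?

Best value-per-unit is track 7 at 8/3; filling with it alone gives 10×8 = 80.
Optimal mix: 8×track 7 + 2×track 8 → duration 32, value 84.

84 pts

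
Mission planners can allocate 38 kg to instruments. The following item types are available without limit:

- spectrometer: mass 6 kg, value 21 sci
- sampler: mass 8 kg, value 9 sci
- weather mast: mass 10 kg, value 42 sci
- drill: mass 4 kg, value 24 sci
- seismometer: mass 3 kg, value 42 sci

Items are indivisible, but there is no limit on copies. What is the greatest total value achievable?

504 sci

Best value-per-unit is seismometer at 42/3, and filling with it alone uses mass 12×3=36. No mix of the others beats 12×42 = 504.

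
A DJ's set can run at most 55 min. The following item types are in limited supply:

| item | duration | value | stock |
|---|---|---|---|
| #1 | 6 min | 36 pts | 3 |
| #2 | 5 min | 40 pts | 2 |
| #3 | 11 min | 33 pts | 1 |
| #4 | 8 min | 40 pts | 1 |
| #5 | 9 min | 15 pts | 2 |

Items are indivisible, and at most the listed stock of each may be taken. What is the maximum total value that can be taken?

261 pts

Best selections within duration 55 and stock limits:
- 3×#1 + 2×#2 + 1×#3 + 1×#4: duration 47, value 261
- 3×#1 + 2×#2 + 1×#4 + 2×#5: duration 54, value 258
- 3×#1 + 2×#2 + 1×#4 + 1×#5: duration 45, value 243
- 2×#1 + 2×#2 + 1×#3 + 1×#4 + 1×#5: duration 50, value 240
Best: 261 pts.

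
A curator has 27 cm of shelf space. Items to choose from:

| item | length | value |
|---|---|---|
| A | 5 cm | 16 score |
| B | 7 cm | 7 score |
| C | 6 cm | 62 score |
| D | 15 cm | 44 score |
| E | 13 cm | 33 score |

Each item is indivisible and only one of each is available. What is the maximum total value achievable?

Check high-value combinations within 27 cm:
- A+C+D: length 5+6+15=26, value 16+62+44=122
- A+C+E: length 5+6+13=24, value 16+62+33=111
- C+D: length 6+15=21, value 62+44=106
- B+C+E: length 7+6+13=26, value 7+62+33=102
- C+E: length 6+13=19, value 62+33=95
Best: 122 score.

122 score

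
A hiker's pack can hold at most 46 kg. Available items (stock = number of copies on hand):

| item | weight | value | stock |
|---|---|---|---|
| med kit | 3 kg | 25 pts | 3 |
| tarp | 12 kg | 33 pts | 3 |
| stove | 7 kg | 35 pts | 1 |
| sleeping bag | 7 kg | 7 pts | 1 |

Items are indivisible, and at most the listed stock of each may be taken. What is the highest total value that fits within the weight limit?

176 pts

Top feasible selections:
- 3×med kit + 2×tarp + 1×stove: weight 40, value 176
- 3×med kit + 3×tarp: weight 45, value 174
- 1×med kit + 3×tarp + 1×stove: weight 46, value 159
Best: 176 pts.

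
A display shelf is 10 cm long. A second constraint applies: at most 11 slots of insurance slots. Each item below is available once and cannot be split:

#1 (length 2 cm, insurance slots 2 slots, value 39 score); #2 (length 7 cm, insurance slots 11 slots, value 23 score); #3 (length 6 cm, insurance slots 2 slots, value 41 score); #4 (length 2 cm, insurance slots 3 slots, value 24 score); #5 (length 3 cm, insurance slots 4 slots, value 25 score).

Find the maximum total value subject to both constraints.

Feasible sets respecting both limits:
- #1+#3+#4: length 10, insurance slots 7, value 104
- #1+#4+#5: length 7, insurance slots 9, value 88
- #1+#3: length 8, insurance slots 4, value 80
- #3+#5: length 9, insurance slots 6, value 66
Best: 104 score.

104 score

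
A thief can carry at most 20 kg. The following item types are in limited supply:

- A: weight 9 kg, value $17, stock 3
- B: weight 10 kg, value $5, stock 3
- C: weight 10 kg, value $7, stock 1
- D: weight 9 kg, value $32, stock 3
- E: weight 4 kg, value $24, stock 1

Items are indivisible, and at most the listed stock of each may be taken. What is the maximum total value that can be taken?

$64

Top feasible selections:
- 2×D: weight 18, value 64
- 1×D + 1×E: weight 13, value 56
Best: $64.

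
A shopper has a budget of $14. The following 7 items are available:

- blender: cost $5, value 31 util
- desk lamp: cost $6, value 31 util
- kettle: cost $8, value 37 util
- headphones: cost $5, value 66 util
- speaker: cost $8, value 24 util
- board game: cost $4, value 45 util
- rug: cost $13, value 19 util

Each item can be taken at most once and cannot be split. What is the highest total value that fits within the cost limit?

142 util

This is a 0/1 knapsack; check combinations near the capacity.
- blender+headphones+board game: cost 5+5+4=14, value 31+66+45=142
- headphones+board game: cost 5+4=9, value 66+45=111
- kettle+headphones: cost 8+5=13, value 37+66=103
Best: 142 util.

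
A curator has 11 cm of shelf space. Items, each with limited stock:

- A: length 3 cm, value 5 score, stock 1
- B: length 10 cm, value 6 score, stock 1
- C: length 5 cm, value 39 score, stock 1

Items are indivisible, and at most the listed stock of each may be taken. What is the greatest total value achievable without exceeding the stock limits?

44 score

Top feasible selections:
- 1×A + 1×C: length 8, value 44
- 1×C: length 5, value 39
Best: 44 score.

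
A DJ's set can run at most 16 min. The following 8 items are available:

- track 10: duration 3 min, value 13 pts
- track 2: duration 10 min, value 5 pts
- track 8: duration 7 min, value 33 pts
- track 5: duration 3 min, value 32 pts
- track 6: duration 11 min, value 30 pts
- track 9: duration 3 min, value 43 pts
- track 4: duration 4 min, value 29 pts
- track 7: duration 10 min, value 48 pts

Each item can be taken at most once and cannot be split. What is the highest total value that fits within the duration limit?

Check high-value combinations within 16 min:
- track 5+track 9+track 7: duration 3+3+10=16, value 32+43+48=123
- track 10+track 8+track 5+track 9: duration 3+7+3+3=16, value 13+33+32+43=121
- track 10+track 5+track 9+track 4: duration 3+3+3+4=13, value 13+32+43+29=117
- track 8+track 5+track 9: duration 7+3+3=13, value 33+32+43=108
Best: 123 pts.

123 pts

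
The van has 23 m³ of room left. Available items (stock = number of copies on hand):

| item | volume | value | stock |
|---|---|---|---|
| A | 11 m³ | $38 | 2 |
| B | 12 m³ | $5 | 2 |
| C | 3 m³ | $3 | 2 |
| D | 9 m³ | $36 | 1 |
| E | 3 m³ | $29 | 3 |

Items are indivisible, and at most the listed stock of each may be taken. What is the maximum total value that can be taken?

Best selections within volume 23 and stock limits:
- 1×A + 1×C + 3×E: volume 23, value 128
- 1×C + 1×D + 3×E: volume 21, value 126
- 1×A + 3×E: volume 20, value 125
- 1×D + 3×E: volume 18, value 123
Best: $128.

$128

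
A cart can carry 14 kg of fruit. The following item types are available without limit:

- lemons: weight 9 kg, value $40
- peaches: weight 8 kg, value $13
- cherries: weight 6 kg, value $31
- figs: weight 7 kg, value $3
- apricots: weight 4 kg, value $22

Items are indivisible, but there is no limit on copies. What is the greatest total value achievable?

Best value-per-unit is apricots at 22/4; filling with it alone gives 3×22 = 66.
Optimal mix: 1×cherries + 2×apricots → weight 14, value 75.

$75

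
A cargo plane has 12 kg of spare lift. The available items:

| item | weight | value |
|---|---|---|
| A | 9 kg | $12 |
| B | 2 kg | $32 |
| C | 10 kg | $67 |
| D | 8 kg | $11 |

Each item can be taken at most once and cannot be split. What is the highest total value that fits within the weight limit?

$99

Check high-value combinations within 12 kg:
- B+C: weight 2+10=12, value 32+67=99
- C: weight 10, value 67
- A+B: weight 9+2=11, value 12+32=44
- B+D: weight 2+8=10, value 32+11=43
- B: weight 2, value 32
Best: $99.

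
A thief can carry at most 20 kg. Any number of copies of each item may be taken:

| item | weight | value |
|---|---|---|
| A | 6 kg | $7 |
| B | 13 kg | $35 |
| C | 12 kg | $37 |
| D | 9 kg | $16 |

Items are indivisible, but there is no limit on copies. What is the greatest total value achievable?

$44

Best value-per-unit is C at 37/12; filling with it alone gives 1×37 = 37.
Optimal mix: 1×A + 1×C → weight 18, value 44.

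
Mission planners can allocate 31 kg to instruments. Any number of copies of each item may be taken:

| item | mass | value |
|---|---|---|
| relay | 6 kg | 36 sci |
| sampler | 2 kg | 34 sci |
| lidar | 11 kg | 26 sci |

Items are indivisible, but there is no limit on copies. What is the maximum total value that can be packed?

Best value-per-unit is sampler at 34/2, and filling with it alone uses mass 15×2=30. No mix of the others beats 15×34 = 510.

510 sci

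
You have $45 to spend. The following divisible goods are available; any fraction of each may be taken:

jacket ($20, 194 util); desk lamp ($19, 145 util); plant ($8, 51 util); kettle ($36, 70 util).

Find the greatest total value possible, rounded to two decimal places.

Take in order of value per unit:
- jacket (194/20 per unit): all 20 → value 194, running total 194.00
- desk lamp (145/19 per unit): all 19 → value 145, running total 339.00
- plant (51/8 per unit): 6 of 8 → value 6×51/8 = 38.2500, running total 377.25
Total 377.25.

377.25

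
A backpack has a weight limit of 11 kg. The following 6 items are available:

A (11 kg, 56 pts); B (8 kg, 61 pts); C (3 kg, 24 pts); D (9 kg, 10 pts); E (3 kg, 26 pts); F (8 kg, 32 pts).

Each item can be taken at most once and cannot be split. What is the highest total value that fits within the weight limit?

Check high-value combinations within 11 kg:
- B+E: weight 8+3=11, value 61+26=87
- B+C: weight 8+3=11, value 61+24=85
- B: weight 8, value 61
- E+F: weight 3+8=11, value 26+32=58
Best: 87 pts.

87 pts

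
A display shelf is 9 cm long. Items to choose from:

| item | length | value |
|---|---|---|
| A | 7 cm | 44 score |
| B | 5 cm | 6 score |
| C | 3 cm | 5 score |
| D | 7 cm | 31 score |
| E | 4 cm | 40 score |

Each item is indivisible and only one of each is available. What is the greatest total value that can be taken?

This is a 0/1 knapsack; check combinations near the capacity.
- B+E: length 5+4=9, value 6+40=46
- C+E: length 3+4=7, value 5+40=45
- A: length 7, value 44
- E: length 4, value 40
- D: length 7, value 31
Best: 46 score.

46 score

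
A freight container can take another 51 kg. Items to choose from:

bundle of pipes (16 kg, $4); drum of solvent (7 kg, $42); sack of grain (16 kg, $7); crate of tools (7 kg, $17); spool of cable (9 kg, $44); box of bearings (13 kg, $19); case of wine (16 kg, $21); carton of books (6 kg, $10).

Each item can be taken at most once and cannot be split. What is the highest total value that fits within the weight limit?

Check high-value combinations within 51 kg:
- drum of solvent+spool of cable+box of bearings+case of wine+carton of books: weight 7+9+13+16+6=51, value 42+44+19+21+10=136
- drum of solvent+crate of tools+spool of cable+case of wine+carton of books: weight 7+7+9+16+6=45, value 42+17+44+21+10=134
- drum of solvent+crate of tools+spool of cable+box of bearings+carton of books: weight 7+7+9+13+6=42, value 42+17+44+19+10=132
- drum of solvent+spool of cable+box of bearings+case of wine: weight 7+9+13+16=45, value 42+44+19+21=126
Best: $136.

$136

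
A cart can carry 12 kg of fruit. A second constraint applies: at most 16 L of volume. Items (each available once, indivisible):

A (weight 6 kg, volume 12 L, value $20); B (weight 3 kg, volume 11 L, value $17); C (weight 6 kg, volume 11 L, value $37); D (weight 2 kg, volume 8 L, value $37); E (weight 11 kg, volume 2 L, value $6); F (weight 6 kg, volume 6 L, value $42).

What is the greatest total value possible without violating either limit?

Feasible sets respecting both limits:
- D+F: weight 8, volume 14, value 79
- F: weight 6, volume 6, value 42
- C: weight 6, volume 11, value 37
- D: weight 2, volume 8, value 37
Best: $79.

$79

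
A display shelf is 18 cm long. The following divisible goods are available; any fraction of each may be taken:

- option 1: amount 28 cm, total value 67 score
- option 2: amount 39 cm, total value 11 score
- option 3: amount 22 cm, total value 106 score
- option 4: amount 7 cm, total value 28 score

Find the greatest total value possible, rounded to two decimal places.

Take in order of value per unit:
- option 3 (106/22 per unit): 18 of 22 → value 18×106/22 = 86.7273, running total 86.73
Total 86.73.

86.73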